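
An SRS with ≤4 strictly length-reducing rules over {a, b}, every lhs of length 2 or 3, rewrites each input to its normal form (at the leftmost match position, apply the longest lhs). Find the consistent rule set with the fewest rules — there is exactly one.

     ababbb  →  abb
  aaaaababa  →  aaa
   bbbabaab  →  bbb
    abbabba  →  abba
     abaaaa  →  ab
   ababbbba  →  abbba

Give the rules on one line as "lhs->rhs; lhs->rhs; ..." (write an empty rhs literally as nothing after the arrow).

aab->; baa->b; bab->

  | ababbb => abb
  | aaaaababa => aaaaba => aaa
  | bbbabaab => bbaab => bbb
  | abbabba => abba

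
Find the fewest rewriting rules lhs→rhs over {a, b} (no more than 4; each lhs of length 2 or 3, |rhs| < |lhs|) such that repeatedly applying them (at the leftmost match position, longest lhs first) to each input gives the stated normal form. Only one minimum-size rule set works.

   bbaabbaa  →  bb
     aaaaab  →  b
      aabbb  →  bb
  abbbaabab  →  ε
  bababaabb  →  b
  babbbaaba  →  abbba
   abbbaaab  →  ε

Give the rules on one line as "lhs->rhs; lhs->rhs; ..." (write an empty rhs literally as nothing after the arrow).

  | bbaabbaa => bbbaa => bb
  | aaaaab => baab => b
  | aabbb => bb
  | abbbaabab => abbbab => abbab => abab => aab => ε

aaa->b; aab->; baa->; bab->ab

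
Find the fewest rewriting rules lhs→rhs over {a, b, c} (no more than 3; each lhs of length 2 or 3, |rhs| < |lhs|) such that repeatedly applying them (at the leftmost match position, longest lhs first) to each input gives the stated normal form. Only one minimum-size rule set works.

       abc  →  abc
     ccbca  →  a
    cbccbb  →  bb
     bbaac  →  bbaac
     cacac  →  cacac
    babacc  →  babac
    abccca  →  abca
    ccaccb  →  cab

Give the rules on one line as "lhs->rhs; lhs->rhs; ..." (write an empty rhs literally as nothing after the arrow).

cb->b; cbc->; cc->c

  | abc
  | ccbca => cbca => a
  | cbccbb => cbb => bb
  | bbaac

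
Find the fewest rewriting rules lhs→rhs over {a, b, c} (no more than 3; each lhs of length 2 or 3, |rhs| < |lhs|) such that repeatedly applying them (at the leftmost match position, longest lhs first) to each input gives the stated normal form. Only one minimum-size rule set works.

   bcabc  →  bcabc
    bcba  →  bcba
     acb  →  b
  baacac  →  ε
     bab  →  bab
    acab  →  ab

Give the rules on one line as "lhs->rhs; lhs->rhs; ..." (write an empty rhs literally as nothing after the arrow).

  | bcabc
  | bcba
  | acb => b
  | baacac => acac => ac => ε

ac->; baa->a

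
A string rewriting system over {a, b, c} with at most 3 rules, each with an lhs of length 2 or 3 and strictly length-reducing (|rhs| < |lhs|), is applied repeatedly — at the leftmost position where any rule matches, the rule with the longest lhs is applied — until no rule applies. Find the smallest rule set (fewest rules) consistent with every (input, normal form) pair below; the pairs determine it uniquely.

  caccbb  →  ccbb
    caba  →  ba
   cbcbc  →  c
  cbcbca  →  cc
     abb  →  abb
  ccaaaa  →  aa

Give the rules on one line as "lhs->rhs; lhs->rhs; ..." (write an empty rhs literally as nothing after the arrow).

  | caccbb => ccbb
  | caba => ba
  | cbcbc => cbc => c
  | cbcbca => cbca => cc

bc->; bca->c; ca->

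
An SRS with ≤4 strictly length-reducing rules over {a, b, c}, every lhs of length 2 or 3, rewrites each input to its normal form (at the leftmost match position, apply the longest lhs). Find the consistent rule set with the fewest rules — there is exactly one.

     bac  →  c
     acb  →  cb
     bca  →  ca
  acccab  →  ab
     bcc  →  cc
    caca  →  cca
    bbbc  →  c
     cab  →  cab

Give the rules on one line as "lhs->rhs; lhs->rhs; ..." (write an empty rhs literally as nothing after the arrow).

ac->c; bc->c; ccc->

  | bac => bc => c
  | acb => cb
  | bca => ca
  | acccab => cccab => ab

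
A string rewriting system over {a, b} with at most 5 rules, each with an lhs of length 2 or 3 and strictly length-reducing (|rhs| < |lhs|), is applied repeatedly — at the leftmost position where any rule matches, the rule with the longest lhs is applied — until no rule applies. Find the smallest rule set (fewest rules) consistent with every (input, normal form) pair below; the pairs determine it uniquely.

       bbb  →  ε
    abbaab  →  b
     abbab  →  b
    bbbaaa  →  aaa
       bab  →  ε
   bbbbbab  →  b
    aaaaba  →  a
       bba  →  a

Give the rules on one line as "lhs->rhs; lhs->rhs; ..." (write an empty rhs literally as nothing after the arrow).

ab->b; ba->a; bab->; bbb->

  | bbb => ε
  | abbaab => bbaab => baab => aab => ab => b
  | abbab => bbab => b
  | bbbaaa => aaa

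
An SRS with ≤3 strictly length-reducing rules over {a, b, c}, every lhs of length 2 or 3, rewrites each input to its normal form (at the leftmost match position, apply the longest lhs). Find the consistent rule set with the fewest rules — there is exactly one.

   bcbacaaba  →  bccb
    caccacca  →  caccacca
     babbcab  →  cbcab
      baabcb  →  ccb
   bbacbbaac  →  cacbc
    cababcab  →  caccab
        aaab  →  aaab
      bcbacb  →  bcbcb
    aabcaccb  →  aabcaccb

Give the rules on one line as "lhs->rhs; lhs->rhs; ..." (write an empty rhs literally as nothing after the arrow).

  | bcbacaaba => bcbcaaba => bcbbba => bccba => bccb
  | caccacca
  | babbcab => bbbcab => cbcab
  | baabcb => babcb => bbcb => ccb

ba->b; bb->c; caa->b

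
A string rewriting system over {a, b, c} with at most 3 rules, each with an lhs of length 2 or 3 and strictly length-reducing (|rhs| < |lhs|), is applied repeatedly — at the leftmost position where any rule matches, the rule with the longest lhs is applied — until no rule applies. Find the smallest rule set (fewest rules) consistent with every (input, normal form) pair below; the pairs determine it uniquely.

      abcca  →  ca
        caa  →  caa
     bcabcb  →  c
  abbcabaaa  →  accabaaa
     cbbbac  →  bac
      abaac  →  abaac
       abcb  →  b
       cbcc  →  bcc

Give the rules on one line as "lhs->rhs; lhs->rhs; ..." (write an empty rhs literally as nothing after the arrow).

abc->; bb->c; cb->b

  | abcca => ca
  | caa
  | bcabcb => bcb => bb => c
  | abbcabaaa => accabaaa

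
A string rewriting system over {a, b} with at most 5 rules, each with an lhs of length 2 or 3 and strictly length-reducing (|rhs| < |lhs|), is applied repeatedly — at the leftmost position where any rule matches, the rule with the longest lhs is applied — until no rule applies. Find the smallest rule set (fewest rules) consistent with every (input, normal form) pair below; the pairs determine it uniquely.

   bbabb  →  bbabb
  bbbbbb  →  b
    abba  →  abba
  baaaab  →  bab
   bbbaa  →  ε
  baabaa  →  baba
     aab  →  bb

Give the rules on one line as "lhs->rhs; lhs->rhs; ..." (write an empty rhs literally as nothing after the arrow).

  | bbabb
  | bbbbbb => abbb => aa => b
  | abba
  | baaaab => baaab => baab => bab

aa->b; aaa->; baa->ba; bbb->a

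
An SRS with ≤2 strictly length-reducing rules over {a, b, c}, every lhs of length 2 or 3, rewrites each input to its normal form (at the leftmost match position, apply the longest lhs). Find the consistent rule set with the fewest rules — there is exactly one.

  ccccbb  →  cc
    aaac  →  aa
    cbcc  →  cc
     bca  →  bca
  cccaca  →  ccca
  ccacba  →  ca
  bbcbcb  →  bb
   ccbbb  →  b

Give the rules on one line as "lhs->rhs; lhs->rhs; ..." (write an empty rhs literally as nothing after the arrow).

  | ccccbb => cccb => cc
  | aaac => aa
  | cbcc => cc
  | bca

ac->; cb->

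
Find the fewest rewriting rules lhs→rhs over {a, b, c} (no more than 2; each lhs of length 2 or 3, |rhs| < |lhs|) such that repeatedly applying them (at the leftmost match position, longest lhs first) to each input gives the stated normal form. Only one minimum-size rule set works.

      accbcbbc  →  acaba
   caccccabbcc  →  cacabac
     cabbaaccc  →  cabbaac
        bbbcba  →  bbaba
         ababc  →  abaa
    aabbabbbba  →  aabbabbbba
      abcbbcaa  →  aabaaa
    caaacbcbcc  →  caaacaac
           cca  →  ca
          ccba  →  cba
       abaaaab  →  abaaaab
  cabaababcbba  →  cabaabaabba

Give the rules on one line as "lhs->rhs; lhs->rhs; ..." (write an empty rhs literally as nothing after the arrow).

bc->a; cc->c

  | accbcbbc => acbcbbc => acabbc => acaba
  | caccccabbcc => cacccabbcc => caccabbcc => cacabbcc => cacabac
  | cabbaaccc => cabbaacc => cabbaac
  | bbbcba => bbaba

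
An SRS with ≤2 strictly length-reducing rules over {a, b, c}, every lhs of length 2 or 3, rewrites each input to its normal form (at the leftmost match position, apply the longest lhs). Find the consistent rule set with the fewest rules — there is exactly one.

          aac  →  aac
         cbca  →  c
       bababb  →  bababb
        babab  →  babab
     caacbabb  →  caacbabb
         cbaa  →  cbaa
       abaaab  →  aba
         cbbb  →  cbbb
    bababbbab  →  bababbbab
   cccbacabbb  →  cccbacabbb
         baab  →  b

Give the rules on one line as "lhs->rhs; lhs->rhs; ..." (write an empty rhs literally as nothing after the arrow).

aab->; bca->

  | aac
  | cbca => c
  | bababb
  | babab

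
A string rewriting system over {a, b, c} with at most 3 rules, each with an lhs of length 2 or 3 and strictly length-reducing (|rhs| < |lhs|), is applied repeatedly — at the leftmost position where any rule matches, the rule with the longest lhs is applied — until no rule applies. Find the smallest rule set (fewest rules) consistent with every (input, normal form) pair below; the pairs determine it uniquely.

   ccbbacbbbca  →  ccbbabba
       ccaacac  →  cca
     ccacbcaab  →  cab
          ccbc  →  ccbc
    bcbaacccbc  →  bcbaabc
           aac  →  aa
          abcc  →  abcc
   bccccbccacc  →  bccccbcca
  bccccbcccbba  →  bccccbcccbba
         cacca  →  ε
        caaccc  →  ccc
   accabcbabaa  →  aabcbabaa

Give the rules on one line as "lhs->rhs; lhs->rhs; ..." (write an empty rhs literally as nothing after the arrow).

ac->a; bca->a; caa->

  | ccbbacbbbca => ccbbabbbca => ccbbabba
  | ccaacac => ccac => cca
  | ccacbcaab => ccabcaab => ccaaab => cab
  | ccbc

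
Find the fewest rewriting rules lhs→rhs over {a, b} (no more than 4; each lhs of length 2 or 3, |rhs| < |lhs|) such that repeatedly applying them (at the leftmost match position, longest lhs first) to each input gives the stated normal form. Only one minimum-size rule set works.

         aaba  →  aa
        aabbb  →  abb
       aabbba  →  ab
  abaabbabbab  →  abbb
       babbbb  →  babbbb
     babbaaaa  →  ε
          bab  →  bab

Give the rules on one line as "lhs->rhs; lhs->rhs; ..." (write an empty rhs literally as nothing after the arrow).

aab->a; baa->; bba->b

  | aaba => aa
  | aabbb => abb
  | aabbba => abba => ab
  | abaabbabbab => abbabbab => abbbab => abbb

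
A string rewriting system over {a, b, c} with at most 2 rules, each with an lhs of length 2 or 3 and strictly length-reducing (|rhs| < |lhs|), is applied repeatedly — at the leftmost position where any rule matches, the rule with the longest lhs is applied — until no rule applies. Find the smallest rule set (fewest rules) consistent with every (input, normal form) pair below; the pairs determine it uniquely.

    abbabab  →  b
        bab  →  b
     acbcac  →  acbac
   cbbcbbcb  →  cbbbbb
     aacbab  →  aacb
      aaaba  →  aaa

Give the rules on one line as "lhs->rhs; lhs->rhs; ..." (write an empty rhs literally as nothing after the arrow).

  | abbabab => babab => bab => b
  | bab => b
  | acbcac => acbac
  | cbbcbbcb => cbbbbcb => cbbbbb

ab->; bc->b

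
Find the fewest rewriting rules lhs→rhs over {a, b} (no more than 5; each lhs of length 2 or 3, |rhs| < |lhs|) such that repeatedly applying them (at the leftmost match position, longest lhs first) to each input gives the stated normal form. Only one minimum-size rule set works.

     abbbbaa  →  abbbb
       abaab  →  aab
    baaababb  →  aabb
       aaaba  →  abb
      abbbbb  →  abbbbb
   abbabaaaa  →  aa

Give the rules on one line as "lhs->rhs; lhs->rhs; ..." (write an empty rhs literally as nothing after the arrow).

  | abbbbaa => abbbba => abbbb
  | abaab => aab
  | baaababb => baababb => bababb => aabb
  | aaaba => abba => abb

aaa->ab; aba->a; ba->b; bab->a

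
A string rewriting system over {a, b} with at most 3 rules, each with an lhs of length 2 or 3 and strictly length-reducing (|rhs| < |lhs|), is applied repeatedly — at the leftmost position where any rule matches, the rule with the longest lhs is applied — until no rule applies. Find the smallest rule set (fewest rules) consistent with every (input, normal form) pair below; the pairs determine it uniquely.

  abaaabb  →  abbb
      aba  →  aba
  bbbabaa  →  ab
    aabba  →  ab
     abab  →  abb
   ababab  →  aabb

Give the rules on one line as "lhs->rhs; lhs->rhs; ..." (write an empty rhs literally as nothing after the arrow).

  | abaaabb => ababb => abbb
  | aba
  | bbbabaa => babbaa => bbbaa => baba => bba => ab
  | aabba => aaab => ab

aaa->a; bab->bb; bba->ab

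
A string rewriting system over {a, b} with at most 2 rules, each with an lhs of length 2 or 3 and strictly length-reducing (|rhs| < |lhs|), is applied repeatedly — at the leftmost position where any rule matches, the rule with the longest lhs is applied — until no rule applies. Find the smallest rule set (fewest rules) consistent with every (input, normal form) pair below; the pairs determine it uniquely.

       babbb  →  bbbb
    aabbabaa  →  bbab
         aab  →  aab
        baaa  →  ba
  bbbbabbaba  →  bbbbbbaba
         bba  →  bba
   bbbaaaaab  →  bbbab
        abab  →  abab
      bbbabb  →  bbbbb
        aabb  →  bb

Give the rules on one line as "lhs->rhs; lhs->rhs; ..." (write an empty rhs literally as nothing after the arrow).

  | babbb => bbbb
  | aabbabaa => abbabaa => bbabaa => bbab
  | aab
  | baaa => ba

abb->bb; baa->b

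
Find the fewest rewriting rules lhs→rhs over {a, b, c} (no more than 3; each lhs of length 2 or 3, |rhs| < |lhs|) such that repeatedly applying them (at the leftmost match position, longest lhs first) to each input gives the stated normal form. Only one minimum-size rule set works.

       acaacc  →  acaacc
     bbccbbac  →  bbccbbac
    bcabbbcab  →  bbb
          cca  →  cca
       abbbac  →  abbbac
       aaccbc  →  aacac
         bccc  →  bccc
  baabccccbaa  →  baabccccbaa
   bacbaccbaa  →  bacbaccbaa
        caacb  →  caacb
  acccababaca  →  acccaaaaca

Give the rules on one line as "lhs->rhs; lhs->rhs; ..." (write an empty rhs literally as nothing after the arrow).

bab->aa; bca->; cbc->ac

  | acaacc
  | bbccbbac
  | bcabbbcab => bbbcab => bbb
  | cca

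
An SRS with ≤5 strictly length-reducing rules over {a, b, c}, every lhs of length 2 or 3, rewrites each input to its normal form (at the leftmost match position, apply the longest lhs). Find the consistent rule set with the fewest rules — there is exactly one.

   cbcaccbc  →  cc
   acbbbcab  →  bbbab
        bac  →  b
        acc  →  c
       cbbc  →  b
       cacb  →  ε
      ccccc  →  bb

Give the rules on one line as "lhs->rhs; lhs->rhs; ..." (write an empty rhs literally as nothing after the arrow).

  | cbcaccbc => caccbc => ccbc => cc
  | acbbbcab => bbbcab => bbbab
  | bac => b
  | acc => c

ac->; bc->b; cb->; ccc->bb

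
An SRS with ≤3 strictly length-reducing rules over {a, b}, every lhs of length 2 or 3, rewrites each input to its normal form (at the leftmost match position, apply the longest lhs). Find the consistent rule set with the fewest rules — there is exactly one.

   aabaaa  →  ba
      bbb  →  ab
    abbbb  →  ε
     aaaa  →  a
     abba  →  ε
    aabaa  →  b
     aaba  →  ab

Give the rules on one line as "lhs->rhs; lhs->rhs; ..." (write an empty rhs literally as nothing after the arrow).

  | aabaaa => abaa => ba
  | bbb => ab
  | abbbb => aabb => aaa => ε
  | aaaa => a

aaa->; aba->b; bb->a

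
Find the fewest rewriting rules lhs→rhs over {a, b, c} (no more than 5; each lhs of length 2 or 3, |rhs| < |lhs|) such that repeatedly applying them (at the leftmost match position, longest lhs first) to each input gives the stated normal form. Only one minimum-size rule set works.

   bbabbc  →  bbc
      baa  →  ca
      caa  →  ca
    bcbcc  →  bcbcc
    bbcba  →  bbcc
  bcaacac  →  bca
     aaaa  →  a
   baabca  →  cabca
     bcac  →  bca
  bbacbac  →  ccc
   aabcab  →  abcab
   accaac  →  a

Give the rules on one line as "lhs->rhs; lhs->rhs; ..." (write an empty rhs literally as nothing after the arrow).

aa->a; ac->a; ba->c; bba->

  | bbabbc => bbc
  | baa => ca
  | caa => ca
  | bcbcc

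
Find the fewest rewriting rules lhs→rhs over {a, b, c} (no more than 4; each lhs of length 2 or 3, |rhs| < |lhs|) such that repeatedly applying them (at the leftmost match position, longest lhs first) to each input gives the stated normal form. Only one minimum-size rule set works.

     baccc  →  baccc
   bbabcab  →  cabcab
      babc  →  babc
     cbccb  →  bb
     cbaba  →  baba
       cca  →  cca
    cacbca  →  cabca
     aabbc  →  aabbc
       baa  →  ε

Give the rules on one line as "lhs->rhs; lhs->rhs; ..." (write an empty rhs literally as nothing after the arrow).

  | baccc
  | bbabcab => cabcab
  | babc
  | cbccb => bccb => bcb => bb

baa->; bba->ca; cb->b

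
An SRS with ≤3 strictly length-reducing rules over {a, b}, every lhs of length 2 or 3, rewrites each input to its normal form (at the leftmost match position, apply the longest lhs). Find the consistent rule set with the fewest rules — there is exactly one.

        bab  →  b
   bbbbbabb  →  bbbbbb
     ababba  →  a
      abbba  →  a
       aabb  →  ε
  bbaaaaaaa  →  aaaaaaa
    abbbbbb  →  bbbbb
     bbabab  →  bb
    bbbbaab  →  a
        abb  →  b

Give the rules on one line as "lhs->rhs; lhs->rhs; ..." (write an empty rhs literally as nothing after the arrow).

  | bab => b
  | bbbbbabb => bbbbbb
  | ababba => abba => ba => a
  | abbba => bba => ba => a

ab->; ba->a; bab->b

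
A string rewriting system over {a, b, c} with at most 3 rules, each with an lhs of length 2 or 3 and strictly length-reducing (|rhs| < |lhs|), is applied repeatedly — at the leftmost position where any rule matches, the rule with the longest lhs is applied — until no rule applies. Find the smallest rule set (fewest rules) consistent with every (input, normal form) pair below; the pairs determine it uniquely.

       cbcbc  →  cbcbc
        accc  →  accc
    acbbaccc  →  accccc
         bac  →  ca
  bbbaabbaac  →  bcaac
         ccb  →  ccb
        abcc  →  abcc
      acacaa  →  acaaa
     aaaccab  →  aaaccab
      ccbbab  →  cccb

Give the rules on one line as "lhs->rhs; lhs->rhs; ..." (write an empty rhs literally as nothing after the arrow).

  | cbcbc
  | accc
  | acbbaccc => accccc
  | bac => ca

bac->ca; bba->c; cac->ca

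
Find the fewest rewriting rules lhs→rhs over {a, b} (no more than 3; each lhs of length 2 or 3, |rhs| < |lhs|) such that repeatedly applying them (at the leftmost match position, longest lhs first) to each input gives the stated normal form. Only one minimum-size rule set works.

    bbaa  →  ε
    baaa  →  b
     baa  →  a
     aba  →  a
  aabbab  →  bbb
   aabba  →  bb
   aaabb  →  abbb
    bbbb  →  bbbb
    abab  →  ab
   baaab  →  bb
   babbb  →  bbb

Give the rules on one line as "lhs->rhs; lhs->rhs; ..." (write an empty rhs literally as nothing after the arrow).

aa->b; aaa->ab; ba->

  | bbaa => ba => ε
  | baaa => aa => b
  | baa => a
  | aba => a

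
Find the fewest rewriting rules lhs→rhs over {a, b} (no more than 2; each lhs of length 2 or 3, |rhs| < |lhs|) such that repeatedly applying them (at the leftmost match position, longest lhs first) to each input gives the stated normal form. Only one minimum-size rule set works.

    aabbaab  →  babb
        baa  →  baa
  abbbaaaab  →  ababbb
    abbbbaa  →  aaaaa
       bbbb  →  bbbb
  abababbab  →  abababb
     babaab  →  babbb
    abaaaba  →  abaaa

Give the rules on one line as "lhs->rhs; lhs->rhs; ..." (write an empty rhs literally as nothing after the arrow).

aab->bb; bba->aa

  | aabbaab => bbbaab => baaab => babb
  | baa
  | abbbaaaab => abaaaaab => abaaabb => ababbb
  | abbbbaa => abbaaa => aaaaa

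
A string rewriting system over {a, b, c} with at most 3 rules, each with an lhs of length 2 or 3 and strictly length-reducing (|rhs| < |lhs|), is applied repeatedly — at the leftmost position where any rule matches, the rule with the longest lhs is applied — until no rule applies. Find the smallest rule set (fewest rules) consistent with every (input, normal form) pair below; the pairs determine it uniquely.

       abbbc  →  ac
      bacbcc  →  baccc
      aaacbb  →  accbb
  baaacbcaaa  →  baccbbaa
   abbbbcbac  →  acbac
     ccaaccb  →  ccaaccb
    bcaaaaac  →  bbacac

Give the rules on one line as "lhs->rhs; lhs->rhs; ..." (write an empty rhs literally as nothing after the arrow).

  | abbbc => abbc => abc => ac
  | bacbcc => baccc
  | aaacbb => accbb
  | baaacbcaaa => baccbcaaa => baccbbaa

aaa->ac; bc->c; bca->bb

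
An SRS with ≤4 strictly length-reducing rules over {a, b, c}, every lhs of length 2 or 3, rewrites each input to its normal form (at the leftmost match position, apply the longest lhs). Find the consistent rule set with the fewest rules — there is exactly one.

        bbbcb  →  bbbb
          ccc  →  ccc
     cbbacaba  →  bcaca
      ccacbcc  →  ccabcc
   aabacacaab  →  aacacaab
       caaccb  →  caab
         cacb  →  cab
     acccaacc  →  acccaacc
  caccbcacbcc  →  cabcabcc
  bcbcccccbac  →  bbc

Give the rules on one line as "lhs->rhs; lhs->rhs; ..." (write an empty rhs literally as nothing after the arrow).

ba->; cb->b; cbb->bc

  | bbbcb => bbbb
  | ccc
  | cbbacaba => bcacaba => bcaca
  | ccacbcc => ccabcc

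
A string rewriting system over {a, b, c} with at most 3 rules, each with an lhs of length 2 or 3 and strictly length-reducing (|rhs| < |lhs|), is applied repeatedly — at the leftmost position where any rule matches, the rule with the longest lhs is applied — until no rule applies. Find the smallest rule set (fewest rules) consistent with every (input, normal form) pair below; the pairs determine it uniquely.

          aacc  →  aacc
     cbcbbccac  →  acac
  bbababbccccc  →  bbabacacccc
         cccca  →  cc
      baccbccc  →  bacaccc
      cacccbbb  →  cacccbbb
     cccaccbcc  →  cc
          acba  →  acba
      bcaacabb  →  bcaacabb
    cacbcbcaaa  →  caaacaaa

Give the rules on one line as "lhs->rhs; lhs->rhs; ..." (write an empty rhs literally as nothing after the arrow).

bbc->ca; cbc->ac; cca->

  | aacc
  | cbcbbccac => acbbccac => accacac => acac
  | bbababbccccc => bbabacacccc
  | cccca => cc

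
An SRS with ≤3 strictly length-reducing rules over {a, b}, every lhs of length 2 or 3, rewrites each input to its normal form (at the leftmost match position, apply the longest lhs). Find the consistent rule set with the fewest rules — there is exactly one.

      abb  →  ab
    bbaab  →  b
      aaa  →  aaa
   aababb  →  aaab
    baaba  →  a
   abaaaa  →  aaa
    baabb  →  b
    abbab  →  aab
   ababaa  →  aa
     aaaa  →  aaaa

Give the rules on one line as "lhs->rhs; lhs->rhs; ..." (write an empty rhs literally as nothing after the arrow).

ba->a; baa->; bb->b

  | abb => ab
  | bbaab => baab => b
  | aaa
  | aababb => aaabb => aaab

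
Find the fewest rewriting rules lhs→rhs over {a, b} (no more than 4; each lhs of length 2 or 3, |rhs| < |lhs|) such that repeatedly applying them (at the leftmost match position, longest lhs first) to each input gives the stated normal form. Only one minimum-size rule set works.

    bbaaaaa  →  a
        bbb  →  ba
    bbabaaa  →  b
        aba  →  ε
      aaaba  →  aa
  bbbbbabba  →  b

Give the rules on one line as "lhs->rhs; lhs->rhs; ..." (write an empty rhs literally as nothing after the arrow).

aaa->b; aba->; bb->a; bbb->ba

  | bbaaaaa => aaaaaa => baaa => bb => a
  | bbb => ba
  | bbabaaa => aabaaa => aaa => b
  | aba => ε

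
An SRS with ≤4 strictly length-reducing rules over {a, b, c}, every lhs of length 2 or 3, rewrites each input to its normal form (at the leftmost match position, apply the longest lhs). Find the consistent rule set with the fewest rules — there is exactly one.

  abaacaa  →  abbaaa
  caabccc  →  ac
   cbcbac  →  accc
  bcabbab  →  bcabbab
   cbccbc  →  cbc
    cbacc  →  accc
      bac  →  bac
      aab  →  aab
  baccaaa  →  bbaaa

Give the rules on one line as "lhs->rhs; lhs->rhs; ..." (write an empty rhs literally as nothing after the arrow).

aac->ba; bcc->; cba->ac; cca->ac

  | abaacaa => abbaaa
  | caabccc => caac => cba => ac
  | cbcbac => cbacc => accc
  | bcabbab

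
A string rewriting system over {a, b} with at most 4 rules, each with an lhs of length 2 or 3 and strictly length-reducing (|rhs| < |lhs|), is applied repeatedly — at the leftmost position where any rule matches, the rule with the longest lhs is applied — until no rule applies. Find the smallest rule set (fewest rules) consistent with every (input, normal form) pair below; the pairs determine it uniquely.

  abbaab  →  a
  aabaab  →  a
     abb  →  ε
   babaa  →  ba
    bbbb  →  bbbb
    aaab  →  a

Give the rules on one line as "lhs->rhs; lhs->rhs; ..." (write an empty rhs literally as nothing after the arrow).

  | abbaab => aab => ab => a
  | aabaab => abaab => aaab => aab => ab => a
  | abb => ε
  | babaa => baaa => baa => ba

aa->a; ab->a; abb->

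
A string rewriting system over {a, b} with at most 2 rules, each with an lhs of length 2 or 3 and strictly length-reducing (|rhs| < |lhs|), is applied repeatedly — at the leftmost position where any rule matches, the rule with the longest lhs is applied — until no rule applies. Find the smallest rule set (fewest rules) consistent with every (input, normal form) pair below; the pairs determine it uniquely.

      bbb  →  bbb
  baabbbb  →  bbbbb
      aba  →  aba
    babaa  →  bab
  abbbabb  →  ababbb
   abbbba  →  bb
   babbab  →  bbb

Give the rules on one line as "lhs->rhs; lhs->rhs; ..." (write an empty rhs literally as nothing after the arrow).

  | bbb
  | baabbbb => bbbbb
  | aba
  | babaa => bab

aa->; bba->ab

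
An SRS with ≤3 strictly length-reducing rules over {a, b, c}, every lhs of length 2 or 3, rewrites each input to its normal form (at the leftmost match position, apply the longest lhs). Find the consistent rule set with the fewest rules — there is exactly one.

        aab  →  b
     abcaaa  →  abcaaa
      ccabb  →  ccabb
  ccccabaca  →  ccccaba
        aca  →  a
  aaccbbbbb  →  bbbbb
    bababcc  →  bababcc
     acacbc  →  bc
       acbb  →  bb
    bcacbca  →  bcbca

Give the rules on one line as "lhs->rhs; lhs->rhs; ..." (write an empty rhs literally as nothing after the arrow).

aab->b; ac->

  | aab => b
  | abcaaa
  | ccabb
  | ccccabaca => ccccaba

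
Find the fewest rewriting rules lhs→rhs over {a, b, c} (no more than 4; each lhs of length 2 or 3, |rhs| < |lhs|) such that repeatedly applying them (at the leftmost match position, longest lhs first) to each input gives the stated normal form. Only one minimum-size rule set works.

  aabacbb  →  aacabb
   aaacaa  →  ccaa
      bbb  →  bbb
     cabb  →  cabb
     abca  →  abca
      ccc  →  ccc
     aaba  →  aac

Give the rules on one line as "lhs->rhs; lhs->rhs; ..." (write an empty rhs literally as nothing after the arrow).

aaa->c; ba->c; bac->ca

  | aabacbb => aacabb
  | aaacaa => ccaa
  | bbb
  | cabb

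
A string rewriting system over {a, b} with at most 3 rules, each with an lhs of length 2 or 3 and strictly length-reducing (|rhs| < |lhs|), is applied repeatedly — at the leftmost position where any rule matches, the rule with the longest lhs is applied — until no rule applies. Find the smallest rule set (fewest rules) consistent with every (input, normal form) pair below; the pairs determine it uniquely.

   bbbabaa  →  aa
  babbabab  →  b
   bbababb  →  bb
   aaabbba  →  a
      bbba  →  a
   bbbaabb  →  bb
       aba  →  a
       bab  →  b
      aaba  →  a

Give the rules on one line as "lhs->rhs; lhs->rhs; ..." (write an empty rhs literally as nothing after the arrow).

ab->b; ba->a

  | bbbabaa => bbabaa => babaa => abaa => baa => aa
  | babbabab => abbabab => bbabab => babab => abab => bab => ab => b
  | bbababb => bababb => ababb => babb => abb => bb
  | aaabbba => aabbba => abbba => bbba => bba => ba => a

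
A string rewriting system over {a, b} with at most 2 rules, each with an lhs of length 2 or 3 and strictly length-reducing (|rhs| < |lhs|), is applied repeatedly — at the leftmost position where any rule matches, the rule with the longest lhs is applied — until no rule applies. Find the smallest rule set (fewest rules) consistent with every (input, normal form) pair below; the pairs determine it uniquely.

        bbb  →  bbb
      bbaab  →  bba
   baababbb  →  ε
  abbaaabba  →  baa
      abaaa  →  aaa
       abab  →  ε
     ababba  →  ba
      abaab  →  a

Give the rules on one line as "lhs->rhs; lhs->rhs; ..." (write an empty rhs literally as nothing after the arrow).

ab->; bab->a

  | bbb
  | bbaab => bba
  | baababbb => baabbb => babb => ab => ε
  | abbaaabba => baaabba => baaba => baa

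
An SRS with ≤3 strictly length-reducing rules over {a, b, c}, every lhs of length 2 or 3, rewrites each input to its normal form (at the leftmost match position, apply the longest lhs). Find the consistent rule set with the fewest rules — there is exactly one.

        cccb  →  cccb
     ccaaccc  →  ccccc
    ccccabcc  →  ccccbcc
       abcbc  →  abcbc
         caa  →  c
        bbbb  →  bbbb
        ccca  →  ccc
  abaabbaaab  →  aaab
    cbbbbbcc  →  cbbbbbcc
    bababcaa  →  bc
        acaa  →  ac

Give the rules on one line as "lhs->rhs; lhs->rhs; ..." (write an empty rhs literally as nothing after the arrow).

  | cccb
  | ccaaccc => ccaccc => ccccc
  | ccccabcc => ccccbcc
  | abcbc

ba->; ca->c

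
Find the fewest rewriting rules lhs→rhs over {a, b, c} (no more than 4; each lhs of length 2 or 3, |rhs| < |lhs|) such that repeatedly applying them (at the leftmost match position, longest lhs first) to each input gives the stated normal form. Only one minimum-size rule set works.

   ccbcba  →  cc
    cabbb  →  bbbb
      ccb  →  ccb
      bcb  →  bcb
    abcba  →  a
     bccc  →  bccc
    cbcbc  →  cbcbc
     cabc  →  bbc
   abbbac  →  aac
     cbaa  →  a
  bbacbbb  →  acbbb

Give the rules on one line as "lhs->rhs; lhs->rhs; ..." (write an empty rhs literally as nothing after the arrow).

  | ccbcba => ccbca => cc
  | cabbb => bbbb
  | ccb
  | bcb

ba->a; bca->; ca->b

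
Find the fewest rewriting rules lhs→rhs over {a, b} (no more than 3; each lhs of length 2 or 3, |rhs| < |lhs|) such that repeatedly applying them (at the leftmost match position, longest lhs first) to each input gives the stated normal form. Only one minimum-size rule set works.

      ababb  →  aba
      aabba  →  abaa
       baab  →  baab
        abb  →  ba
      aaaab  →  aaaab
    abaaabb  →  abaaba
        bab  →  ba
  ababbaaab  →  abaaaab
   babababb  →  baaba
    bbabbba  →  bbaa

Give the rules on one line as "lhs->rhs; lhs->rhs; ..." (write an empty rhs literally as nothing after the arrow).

abb->ba; bab->ba

  | ababb => abab => aba
  | aabba => abaa
  | baab
  | abb => ba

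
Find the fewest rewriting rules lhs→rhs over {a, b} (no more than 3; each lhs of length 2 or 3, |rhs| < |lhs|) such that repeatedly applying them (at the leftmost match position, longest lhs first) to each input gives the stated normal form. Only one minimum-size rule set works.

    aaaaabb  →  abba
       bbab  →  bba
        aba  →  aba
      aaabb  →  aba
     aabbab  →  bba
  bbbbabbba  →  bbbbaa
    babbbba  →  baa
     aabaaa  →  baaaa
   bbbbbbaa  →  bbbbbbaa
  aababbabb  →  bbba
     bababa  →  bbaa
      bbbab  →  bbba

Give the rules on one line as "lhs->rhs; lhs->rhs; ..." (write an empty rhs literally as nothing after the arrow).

  | aaaaabb => aaabab => abaab => abba
  | bbab => bba
  | aba
  | aaabb => abab => aba

aab->ba; bab->ba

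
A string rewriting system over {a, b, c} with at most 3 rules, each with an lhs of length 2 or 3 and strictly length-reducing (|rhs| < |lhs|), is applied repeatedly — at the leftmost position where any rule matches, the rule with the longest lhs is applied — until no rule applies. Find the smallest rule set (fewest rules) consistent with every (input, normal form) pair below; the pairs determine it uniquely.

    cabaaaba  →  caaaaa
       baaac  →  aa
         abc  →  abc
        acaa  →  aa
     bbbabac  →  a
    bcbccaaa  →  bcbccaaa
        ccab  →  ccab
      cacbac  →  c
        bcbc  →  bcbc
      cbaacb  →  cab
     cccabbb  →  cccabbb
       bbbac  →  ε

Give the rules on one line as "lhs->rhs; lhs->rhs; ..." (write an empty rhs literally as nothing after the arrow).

ac->; ba->a

  | cabaaaba => caaaaba => caaaaa
  | baaac => aaac => aa
  | abc
  | acaa => aa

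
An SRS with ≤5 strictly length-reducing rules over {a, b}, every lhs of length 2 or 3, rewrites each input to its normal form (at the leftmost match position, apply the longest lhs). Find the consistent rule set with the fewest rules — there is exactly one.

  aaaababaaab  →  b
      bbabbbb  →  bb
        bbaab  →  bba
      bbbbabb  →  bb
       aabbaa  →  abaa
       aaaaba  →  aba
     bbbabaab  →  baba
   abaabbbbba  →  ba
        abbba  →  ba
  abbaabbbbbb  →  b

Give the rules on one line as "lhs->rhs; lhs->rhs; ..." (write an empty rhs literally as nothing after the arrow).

  | aaaababaaab => ababaaab => ababb => abbb => bbb => b
  | bbabbbb => bbbbbb => bbbb => bb
  | bbaab => bba
  | bbbbabb => bbabb => bbbb => bb

aaa->; aab->a; abb->bb; bbb->b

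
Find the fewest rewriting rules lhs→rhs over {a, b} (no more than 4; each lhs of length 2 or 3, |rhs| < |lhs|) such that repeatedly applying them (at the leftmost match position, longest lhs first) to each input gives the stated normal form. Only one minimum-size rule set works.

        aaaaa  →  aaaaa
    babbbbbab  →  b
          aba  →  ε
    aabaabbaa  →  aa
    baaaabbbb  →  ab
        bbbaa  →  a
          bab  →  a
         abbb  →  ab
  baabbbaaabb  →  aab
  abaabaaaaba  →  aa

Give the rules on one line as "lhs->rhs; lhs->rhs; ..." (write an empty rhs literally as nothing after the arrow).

aba->; abb->ab; ba->b; bb->a

  | aaaaa
  | babbbbbab => bbbbbbab => abbbbab => abbbab => abbab => abab => b
  | aba => ε
  | aabaabbaa => aabbaa => aabaa => aa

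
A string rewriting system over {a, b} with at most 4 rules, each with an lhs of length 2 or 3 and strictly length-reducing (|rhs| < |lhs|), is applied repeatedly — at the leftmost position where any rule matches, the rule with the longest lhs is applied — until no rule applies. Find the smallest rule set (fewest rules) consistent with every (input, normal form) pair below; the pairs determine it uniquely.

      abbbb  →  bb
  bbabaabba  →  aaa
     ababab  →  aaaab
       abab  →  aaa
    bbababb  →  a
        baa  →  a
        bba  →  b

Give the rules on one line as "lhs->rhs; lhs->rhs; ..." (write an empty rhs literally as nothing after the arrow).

abb->; ba->; bab->aa

  | abbbb => bb
  | bbabaabba => baaaabba => aaabba => aaa
  | ababab => aaaab
  | abab => aaa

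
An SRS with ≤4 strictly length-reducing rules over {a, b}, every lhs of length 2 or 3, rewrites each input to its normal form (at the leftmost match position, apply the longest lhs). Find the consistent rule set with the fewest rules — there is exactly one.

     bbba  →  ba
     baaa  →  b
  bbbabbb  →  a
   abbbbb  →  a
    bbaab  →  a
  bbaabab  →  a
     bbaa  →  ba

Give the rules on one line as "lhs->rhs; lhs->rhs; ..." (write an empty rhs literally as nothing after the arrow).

  | bbba => aba => ba
  | baaa => bba => aa => b
  | bbbabbb => ababbb => babbb => bbab => aab => bb => a
  | abbbbb => babbb => bbab => aab => bb => a

aa->b; ab->b; abb->ba; bb->a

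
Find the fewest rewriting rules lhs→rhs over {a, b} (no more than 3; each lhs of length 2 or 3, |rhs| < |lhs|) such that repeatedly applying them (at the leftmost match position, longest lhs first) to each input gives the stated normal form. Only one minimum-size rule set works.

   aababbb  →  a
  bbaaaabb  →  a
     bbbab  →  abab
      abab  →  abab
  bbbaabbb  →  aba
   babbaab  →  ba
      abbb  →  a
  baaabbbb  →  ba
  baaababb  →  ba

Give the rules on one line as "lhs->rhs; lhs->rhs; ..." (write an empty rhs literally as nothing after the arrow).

aa->a; aab->aa; bb->a

  | aababbb => aaabbb => aabbb => aabb => aab => aa => a
  | bbaaaabb => aaaaabb => aaaabb => aaabb => aabb => aab => aa => a
  | bbbab => abab
  | abab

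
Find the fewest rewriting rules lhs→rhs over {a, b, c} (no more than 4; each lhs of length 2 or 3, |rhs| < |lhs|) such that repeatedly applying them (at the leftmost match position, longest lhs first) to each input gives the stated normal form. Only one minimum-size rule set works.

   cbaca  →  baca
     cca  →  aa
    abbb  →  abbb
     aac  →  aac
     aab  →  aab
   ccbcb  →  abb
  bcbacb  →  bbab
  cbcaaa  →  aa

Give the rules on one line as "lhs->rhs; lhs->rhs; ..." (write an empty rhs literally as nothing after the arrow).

bca->; cb->b; cc->a

  | cbaca => baca
  | cca => aa
  | abbb
  | aac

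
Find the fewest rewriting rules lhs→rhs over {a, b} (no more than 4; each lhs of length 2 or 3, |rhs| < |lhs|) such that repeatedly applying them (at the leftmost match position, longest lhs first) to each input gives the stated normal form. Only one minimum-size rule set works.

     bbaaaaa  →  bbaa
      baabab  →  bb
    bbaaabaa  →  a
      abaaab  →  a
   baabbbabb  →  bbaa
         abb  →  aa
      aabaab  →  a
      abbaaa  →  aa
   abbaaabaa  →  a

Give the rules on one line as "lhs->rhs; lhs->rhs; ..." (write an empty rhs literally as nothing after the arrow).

  | bbaaaaa => bbaa
  | baabab => baaab => bb
  | bbaaabaa => bbbaa => aaaa => a
  | abaaab => aaaab => ab => a

aaa->; ab->a; abb->aa; bbb->aa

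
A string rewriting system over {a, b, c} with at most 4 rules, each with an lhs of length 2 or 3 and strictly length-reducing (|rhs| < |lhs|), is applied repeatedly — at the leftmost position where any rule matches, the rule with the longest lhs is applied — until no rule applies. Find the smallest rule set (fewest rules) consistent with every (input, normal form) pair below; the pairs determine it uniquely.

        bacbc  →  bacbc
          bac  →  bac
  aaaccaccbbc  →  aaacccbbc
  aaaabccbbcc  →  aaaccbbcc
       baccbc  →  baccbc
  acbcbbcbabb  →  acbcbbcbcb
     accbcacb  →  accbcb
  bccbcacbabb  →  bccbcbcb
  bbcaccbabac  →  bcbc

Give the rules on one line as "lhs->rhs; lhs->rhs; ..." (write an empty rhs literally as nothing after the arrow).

aab->a; ab->c; bba->; cac->ab

  | bacbc
  | bac
  | aaaccaccbbc => aaacabcbbc => aaacccbbc
  | aaaabccbbcc => aaaccbbcc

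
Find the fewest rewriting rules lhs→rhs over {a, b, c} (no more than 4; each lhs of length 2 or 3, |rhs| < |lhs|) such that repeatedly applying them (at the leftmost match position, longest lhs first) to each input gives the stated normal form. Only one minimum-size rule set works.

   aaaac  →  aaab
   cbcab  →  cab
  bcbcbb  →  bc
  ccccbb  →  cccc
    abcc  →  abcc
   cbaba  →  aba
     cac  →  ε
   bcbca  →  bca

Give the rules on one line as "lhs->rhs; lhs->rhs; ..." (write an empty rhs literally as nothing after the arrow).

  | aaaac => aaab
  | cbcab => cab
  | bcbcbb => bcbb => bc
  | ccccbb => cccc

ac->b; cb->; cbb->c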